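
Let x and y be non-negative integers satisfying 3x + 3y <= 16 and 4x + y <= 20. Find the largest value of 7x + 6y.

35

(x,y)=(5,0): 3·5+3·0=15≤16, 4·5+1·0=20≤20, objective 35.
(x,y)=(4,1): 3·4+3·1=15≤16, 4·4+1·1=17≤20, objective 34.
(x,y)=(4,0): 3·4+3·0=12≤16, 4·4+1·0=16≤20, objective 28.
(x,y)=(3,1): 3·3+3·1=12≤16, 4·3+1·1=13≤20, objective 27.
No feasible integer point exceeds 35.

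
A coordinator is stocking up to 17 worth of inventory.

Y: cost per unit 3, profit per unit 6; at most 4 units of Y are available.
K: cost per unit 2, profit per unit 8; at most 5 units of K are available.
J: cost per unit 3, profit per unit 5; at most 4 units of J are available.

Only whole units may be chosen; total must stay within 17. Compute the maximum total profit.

52

This is a bounded integer knapsack.
K has the best ratio (8/2); taking only K gives at most 5×8 = 40 (stopped by the supply cap of 5).
Mixing does better — 2×Y and 5×K: cost 16 ≤ 17, profit 2·6 + 5·8 = 52.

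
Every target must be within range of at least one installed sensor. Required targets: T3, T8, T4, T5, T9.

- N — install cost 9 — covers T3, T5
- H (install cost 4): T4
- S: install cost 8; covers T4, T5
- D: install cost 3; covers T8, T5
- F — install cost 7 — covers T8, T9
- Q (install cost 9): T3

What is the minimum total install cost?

20

The greedy cost-per-new-target heuristic would pick D, H, F, and N for 23, but a cheaper cover exists.
Choose N, H, and F: together they cover T3, T8, T4, T5, T9 — every target.
Total install cost: 9 + 4 + 7 = 20.
No cover costs less than 20.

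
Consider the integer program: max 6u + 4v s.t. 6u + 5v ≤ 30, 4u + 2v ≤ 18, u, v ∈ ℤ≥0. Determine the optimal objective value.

Relaxing integrality, the LP optimum is 28.50 at (u,v) = (3.75, 1.5), which is not an integer point.
(u,v)=(4,1): 6·4+5·1=29≤30, 4·4+2·1=18≤18, objective 28.
(u,v)=(3,2): 6·3+5·2=28≤30, 4·3+2·2=16≤18, objective 26.
No feasible integer point exceeds 28.

28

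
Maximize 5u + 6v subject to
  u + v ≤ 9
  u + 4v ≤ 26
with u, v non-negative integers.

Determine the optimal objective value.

Relaxing integrality, the LP optimum is 50.67 at (u,v) = (3.33, 5.67), which is not an integer point.
(u,v)=(4,5): 1·4+1·5=9≤9, 1·4+4·5=24≤26, objective 50.
(u,v)=(5,4): 1·5+1·4=9≤9, 1·5+4·4=21≤26, objective 49.
(u,v)=(2,6): 1·2+1·6=8≤9, 1·2+4·6=26≤26, objective 46.
No feasible integer point exceeds 50.

50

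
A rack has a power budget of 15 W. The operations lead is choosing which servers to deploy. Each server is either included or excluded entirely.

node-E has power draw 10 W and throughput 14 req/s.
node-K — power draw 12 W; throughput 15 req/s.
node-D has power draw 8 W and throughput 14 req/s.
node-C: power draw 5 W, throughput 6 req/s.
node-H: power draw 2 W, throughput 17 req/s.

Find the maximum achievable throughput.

37

Allowing fractional choices, the relaxed optimum would be about 38.0, but servers are indivisible.
node-D + node-C + node-H: power draw 8 + 5 + 2 = 15 ≤ 15, throughput 14 + 6 + 17 = 37.
node-K + node-H: power draw 12 + 2 = 14 ≤ 15, throughput 15 + 17 = 32.
node-D + node-H: power draw 8 + 2 = 10 ≤ 15, throughput 14 + 17 = 31.
Best is node-D, node-C, and node-H with total throughput 37.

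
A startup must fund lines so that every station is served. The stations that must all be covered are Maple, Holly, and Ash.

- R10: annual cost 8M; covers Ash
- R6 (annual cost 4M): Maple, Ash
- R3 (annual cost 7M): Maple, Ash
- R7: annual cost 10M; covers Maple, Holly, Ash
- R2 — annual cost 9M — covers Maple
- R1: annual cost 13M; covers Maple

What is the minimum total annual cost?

10

The greedy cost-per-new-station heuristic would pick R6 and R7 for 14, but a cheaper cover exists.
R7 alone covers Maple, Holly, Ash — every station.
Total annual cost: 10.
No cover costs less than 10.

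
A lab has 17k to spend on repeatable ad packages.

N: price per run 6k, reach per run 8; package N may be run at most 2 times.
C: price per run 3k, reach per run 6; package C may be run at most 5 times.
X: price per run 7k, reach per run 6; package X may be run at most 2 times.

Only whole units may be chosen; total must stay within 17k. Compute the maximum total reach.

30

This is a bounded integer knapsack.
C has the best ratio (6/3); taking only C gives at most 5×6 = 30 (stopped by the price limit).
Optimal: 5×C: price 15 ≤ 17, reach 5·6 = 30.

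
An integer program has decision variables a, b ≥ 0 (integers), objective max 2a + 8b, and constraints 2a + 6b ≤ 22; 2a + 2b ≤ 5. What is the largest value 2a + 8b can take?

16

(a,b)=(0,2) is feasible, giving 16.
(a,b)=(1,1) is feasible, giving 10.
(a,b)=(0,1) is feasible, giving 8.
No feasible integer point exceeds 16.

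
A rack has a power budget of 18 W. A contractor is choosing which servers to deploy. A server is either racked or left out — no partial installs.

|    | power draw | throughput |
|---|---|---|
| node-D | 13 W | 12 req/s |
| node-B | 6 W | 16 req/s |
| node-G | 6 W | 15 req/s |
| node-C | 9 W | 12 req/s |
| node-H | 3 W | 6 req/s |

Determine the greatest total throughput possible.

37

Take node-B, node-G, and node-H: power draw 6 + 6 + 3 = 15 ≤ 18, throughput 16 + 15 + 6 = 37.
No other feasible combination does better.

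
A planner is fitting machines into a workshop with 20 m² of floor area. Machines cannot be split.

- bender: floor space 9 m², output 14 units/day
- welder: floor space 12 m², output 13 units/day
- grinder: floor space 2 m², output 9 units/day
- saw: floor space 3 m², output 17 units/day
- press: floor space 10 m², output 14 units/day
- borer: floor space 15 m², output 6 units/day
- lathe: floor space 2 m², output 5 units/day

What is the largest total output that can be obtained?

45

This is a 0-1 knapsack instance.
Allowing fractional choices, the relaxed optimum would be about 50.6, but machines are indivisible.
welder + grinder + saw + lathe: floor space 12 + 2 + 3 + 2 = 19 ≤ 20, output 13 + 9 + 17 + 5 = 44.
grinder + saw + press + lathe: floor space 2 + 3 + 10 + 2 = 17 ≤ 20, output 9 + 17 + 14 + 5 = 45.
bender + grinder + saw + lathe: floor space 9 + 2 + 3 + 2 = 16 ≤ 20, output 14 + 9 + 17 + 5 = 45.
The maximum output is 45; one optimal choice is bender, grinder, saw, and lathe.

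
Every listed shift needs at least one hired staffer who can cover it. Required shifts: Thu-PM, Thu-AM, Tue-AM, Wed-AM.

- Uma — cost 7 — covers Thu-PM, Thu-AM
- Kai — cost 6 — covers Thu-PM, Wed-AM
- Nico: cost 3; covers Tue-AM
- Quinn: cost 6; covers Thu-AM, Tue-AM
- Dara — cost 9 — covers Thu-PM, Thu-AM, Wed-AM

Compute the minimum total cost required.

The greedy cost-per-new-shift heuristic would pick Kai, Nico, and Quinn for 15, but a cheaper cover exists.
Choose Kai and Quinn: together they cover Thu-PM, Thu-AM, Tue-AM, Wed-AM — every shift.
Total cost: 6 + 6 = 12.
No cover costs less than 12.

12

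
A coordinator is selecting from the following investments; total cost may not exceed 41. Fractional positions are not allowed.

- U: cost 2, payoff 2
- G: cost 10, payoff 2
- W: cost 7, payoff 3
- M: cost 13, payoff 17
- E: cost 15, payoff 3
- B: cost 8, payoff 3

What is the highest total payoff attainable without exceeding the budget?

27

Allowing fractional choices, the relaxed optimum would be about 27.2, but investments are indivisible.
U + W + M + E: cost 2 + 7 + 13 + 15 = 37 ≤ 41, payoff 2 + 3 + 17 + 3 = 25.
U + W + M + B: cost 2 + 7 + 13 + 8 = 30 ≤ 41, payoff 2 + 3 + 17 + 3 = 25.
U + G + W + M + B: cost 2 + 10 + 7 + 13 + 8 = 40 ≤ 41, payoff 2 + 2 + 3 + 17 + 3 = 27.
Best is U, G, W, M, and B with total payoff 27.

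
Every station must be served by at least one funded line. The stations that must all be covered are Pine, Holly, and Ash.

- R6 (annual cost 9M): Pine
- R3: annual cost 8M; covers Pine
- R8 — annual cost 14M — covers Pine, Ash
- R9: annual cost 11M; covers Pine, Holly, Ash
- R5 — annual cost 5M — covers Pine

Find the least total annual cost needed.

11

R9 alone covers Pine, Holly, Ash — every station.
Total annual cost: 11.
No cover costs less than 11.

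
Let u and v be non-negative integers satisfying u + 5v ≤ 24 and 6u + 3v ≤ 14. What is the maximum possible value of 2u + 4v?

The continuous relaxation peaks at (0, 4.67) with value 18.67; rounding to a feasible lattice point costs some objective.
(u,v)=(0,4): 1·0+5·4=20≤24, 6·0+3·4=12≤14, objective 16.
(u,v)=(0,3): 1·0+5·3=15≤24, 6·0+3·3=9≤14, objective 12.
The best lattice point is (0,4), giving 16.

16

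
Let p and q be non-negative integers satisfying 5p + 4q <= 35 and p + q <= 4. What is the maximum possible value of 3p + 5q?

20

(p,q)=(0,4): 5·0+4·4=16≤35, 1·0+1·4=4≤4, objective 20.
(p,q)=(1,3): 5·1+4·3=17≤35, 1·1+1·3=4≤4, objective 18.
(p,q)=(0,3): 5·0+4·3=12≤35, 1·0+1·3=3≤4, objective 15.
Maximum is 20 at (p,q)=(0,4).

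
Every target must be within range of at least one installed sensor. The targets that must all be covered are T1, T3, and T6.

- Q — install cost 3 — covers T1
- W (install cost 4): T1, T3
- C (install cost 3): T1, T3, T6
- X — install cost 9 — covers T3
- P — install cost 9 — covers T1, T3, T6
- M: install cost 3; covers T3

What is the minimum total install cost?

3

C alone covers T1, T3, T6 — every target.
Total install cost: 3.
No cover costs less than 3.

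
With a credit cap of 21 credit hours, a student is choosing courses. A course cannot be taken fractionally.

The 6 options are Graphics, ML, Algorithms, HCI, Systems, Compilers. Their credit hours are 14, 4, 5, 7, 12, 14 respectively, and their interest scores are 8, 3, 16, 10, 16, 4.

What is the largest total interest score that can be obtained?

Algorithms + Systems: credit hours 5 + 12 = 17 ≤ 21, interest score 16 + 16 = 32.
ML + Algorithms + Systems: credit hours 4 + 5 + 12 = 21 ≤ 21, interest score 3 + 16 + 16 = 35.
Best is ML, Algorithms, and Systems with total interest score 35.

35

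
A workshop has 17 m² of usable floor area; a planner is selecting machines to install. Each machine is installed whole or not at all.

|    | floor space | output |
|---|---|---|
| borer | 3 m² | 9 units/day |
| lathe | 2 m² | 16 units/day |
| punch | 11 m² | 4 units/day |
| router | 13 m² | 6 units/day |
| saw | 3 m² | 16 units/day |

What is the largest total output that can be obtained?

Take borer, lathe, and saw: floor space 3 + 2 + 3 = 8 ≤ 17, output 9 + 16 + 16 = 41.
No other feasible combination does better.

41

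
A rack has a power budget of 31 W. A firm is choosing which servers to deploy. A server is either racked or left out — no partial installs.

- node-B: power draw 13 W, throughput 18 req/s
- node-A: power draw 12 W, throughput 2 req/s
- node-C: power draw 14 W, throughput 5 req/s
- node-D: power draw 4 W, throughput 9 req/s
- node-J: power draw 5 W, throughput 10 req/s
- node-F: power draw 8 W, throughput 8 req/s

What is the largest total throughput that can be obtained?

Take node-B, node-D, node-J, and node-F: power draw 13 + 4 + 5 + 8 = 30 ≤ 31, throughput 18 + 9 + 10 + 8 = 45.
No other feasible combination does better.

45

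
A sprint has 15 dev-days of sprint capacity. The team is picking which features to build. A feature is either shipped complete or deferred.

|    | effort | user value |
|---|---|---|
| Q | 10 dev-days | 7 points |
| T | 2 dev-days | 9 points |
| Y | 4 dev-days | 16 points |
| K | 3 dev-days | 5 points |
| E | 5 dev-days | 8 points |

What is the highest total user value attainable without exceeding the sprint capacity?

Treat it as a binary knapsack problem.
Allowing fractional choices, the relaxed optimum would be about 38.7, but features are indivisible.
T + Y + K + E: effort 2 + 4 + 3 + 5 = 14 ≤ 15, user value 9 + 16 + 5 + 8 = 38.
T + Y + E: effort 2 + 4 + 5 = 11 ≤ 15, user value 9 + 16 + 8 = 33.
T + Y + K: effort 2 + 4 + 3 = 9 ≤ 15, user value 9 + 16 + 5 = 30.
Best is T, Y, K, and E with total user value 38.

38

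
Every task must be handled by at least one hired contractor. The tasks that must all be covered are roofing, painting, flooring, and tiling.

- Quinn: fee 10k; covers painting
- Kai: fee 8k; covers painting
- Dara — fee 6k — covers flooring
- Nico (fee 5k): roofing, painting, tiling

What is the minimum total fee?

11

This is an integer covering problem.
Choose Dara and Nico: together they cover roofing, painting, flooring, tiling — every task.
Total fee: 6 + 5 = 11.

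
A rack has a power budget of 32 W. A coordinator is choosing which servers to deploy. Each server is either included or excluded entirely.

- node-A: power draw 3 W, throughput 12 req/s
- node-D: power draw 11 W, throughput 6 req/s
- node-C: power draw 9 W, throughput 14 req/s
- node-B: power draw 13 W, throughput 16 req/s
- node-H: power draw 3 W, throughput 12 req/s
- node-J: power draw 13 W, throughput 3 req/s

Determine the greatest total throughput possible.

This is a 0-1 knapsack instance.
Allowing fractional choices, the relaxed optimum would be about 56.2, but servers are indivisible.
node-A + node-D + node-B + node-H: power draw 3 + 11 + 13 + 3 = 30 ≤ 32, throughput 12 + 6 + 16 + 12 = 46.
node-A + node-C + node-B + node-H: power draw 3 + 9 + 13 + 3 = 28 ≤ 32, throughput 12 + 14 + 16 + 12 = 54.
Best is node-A, node-C, node-B, and node-H with total throughput 54.

54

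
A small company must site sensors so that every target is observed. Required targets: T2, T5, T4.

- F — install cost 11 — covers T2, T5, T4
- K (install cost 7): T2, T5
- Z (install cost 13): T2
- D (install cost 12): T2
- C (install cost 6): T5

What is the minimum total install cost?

The greedy cost-per-new-target heuristic would pick K and F for 18, but a cheaper cover exists.
F alone covers T2, T5, T4 — every target.
Total install cost: 11.
No cover costs less than 11.

11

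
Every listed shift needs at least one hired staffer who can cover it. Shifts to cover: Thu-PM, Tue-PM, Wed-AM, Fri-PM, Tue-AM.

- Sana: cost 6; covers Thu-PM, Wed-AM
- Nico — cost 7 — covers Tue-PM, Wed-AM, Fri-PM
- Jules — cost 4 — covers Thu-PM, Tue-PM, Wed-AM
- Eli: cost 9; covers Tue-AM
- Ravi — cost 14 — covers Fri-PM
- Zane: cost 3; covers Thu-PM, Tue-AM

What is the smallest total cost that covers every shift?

10

The greedy cost-per-new-shift heuristic would pick Jules, Zane, and Nico for 14, but a cheaper cover exists.
Choose Nico and Zane: together they cover Thu-PM, Tue-PM, Wed-AM, Fri-PM, Tue-AM — every shift.
Total cost: 7 + 3 = 10.
No cover costs less than 10.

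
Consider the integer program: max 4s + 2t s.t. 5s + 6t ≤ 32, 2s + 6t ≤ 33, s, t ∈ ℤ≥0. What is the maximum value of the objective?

24

The continuous relaxation peaks at (6.4, 0) with value 25.60; rounding to a feasible lattice point costs some objective.
(s,t)=(6,0): 5·6+6·0=30≤32, 2·6+6·0=12≤33, objective 24.
(s,t)=(5,1): 5·5+6·1=31≤32, 2·5+6·1=16≤33, objective 22.
The best lattice point is (6,0), giving 24.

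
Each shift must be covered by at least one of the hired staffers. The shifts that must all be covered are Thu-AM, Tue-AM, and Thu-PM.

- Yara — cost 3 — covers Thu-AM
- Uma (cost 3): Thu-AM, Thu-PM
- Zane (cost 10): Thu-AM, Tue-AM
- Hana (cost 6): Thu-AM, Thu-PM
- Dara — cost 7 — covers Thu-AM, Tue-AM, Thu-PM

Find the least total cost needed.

The greedy cost-per-new-shift heuristic would pick Uma and Dara for 10, but a cheaper cover exists.
Dara alone covers Thu-AM, Tue-AM, Thu-PM — every shift.
Total cost: 7.
No cover costs less than 7.

7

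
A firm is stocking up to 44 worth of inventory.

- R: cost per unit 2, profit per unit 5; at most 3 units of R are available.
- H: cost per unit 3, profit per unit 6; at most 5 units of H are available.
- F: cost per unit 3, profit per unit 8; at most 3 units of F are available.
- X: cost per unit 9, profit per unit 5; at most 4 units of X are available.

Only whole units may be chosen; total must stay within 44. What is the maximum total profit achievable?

74

F has the best ratio (8/3); taking only F gives at most 3×8 = 24 (stopped by the supply cap of 3).
Mixing does better — 3×R, 5×H, 3×F, and 1×X: cost 39 ≤ 44, profit 3·5 + 5·6 + 3·8 + 1·5 = 74.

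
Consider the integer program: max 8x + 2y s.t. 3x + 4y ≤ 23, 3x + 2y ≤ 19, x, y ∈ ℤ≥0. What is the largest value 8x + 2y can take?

48

(x,y)=(6,0): 3·6+4·0=18≤23, 3·6+2·0=18≤19, objective 48.
(x,y)=(5,1): 3·5+4·1=19≤23, 3·5+2·1=17≤19, objective 42.
(x,y)=(5,0): 3·5+4·0=15≤23, 3·5+2·0=15≤19, objective 40.
No feasible integer point exceeds 48.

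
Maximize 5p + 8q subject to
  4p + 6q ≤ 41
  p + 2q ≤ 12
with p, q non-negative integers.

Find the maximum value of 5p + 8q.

52

The continuous relaxation peaks at (5, 3.5) with value 53.00; rounding to a feasible lattice point costs some objective.
(p,q)=(4,4): 4·4+6·4=40≤41, 1·4+2·4=12≤12, objective 52.
(p,q)=(5,3): 4·5+6·3=38≤41, 1·5+2·3=11≤12, objective 49.
Maximum is 52 at (p,q)=(4,4).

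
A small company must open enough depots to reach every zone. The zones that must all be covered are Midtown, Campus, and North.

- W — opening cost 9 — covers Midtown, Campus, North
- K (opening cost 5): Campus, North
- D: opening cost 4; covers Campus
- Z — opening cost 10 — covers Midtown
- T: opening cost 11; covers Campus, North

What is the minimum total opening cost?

9

The greedy cost-per-new-zone heuristic would pick K and W for 14, but a cheaper cover exists.
W alone covers Midtown, Campus, North — every zone.
Total opening cost: 9.
No cover costs less than 9.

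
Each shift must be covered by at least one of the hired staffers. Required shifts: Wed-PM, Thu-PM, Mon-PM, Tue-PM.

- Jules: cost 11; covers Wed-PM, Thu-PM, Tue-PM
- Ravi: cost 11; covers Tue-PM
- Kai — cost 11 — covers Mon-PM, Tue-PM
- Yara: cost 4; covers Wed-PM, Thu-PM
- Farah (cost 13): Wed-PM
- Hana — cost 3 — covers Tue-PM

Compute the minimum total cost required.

15

Choose Kai and Yara: together they cover Wed-PM, Thu-PM, Mon-PM, Tue-PM — every shift.
Total cost: 11 + 4 = 15.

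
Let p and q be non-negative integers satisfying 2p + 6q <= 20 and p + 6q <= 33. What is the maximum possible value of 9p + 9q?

90

(p,q)=(10,0): 2·10+6·0=20≤20, 1·10+6·0=10≤33, objective 90.
(p,q)=(9,0): 2·9+6·0=18≤20, 1·9+6·0=9≤33, objective 81.
The best lattice point is (10,0), giving 90.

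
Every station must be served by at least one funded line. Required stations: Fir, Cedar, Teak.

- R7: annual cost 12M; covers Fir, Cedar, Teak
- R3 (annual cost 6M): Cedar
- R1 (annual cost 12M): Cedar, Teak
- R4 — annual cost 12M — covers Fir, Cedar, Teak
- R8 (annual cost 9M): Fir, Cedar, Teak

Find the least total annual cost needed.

9

This is an integer covering problem.
R8 alone covers Fir, Cedar, Teak — every station.
Total annual cost: 9.
No cover costs less than 9.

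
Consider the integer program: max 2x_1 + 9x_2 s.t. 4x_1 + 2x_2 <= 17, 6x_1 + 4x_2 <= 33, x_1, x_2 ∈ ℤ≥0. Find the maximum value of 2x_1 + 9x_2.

72

Relaxing integrality, the LP optimum is 74.25 at (x_1,x_2) = (0, 8.25), which is not an integer point.
(x_1,x_2)=(0,8) is feasible, giving 72.
(x_1,x_2)=(0,7) is feasible, giving 63.
No feasible integer point exceeds 72.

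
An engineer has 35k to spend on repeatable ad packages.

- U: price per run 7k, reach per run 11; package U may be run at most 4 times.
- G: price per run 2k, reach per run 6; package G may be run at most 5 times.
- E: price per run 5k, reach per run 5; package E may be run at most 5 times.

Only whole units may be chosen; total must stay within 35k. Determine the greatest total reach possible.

63

This is a bounded integer knapsack.
2×U, 5×G, and 2×E: price 34 ≤ 35, reach 2·11 + 5·6 + 2·5 = 62.
3×U and 5×G: price 31 ≤ 35, reach 3·11 + 5·6 = 63.
Best is 63.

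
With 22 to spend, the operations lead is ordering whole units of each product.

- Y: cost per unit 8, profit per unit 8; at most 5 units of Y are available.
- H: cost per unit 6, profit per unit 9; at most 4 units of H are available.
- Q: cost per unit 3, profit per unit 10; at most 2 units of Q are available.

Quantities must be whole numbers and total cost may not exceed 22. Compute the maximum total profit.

38

This is a bounded integer knapsack.
Take 2×H and 2×Q: cost 18 ≤ 22, profit 2·9 + 2·10 = 38.
Q has the best ratio (10/3) and is taken to its limit of 2; remaining capacity is filled optimally with the others.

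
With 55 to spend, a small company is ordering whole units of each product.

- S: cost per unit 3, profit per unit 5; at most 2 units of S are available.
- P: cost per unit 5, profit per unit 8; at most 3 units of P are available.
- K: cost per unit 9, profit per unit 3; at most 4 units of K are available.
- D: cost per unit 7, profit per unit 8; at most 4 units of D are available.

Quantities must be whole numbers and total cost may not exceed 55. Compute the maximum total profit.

This is a bounded integer knapsack.
Take 2×S, 3×P, and 4×D: cost 49 ≤ 55, profit 2·5 + 3·8 + 4·8 = 66.
S has the best ratio (5/3) and is taken to its limit of 2; remaining capacity is filled optimally with the others.

66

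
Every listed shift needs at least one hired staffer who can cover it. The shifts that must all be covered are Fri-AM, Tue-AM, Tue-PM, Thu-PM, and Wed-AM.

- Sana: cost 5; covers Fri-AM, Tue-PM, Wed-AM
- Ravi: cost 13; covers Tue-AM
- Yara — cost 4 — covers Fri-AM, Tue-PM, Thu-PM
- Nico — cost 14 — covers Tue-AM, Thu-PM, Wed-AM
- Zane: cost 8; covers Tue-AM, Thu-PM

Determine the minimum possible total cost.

Choose Sana and Zane: together they cover Fri-AM, Tue-AM, Tue-PM, Thu-PM, Wed-AM — every shift.
Total cost: 5 + 8 = 13.

13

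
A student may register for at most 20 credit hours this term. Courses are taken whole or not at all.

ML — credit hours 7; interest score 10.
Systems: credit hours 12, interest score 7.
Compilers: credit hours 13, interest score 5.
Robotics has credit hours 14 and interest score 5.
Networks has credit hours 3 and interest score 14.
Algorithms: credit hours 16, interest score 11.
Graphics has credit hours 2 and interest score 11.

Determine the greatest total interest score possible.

Systems + Networks + Graphics: credit hours 12 + 3 + 2 = 17 ≤ 20, interest score 7 + 14 + 11 = 32.
ML + Networks + Graphics: credit hours 7 + 3 + 2 = 12 ≤ 20, interest score 10 + 14 + 11 = 35.
Compilers + Networks + Graphics: credit hours 13 + 3 + 2 = 18 ≤ 20, interest score 5 + 14 + 11 = 30.
Best is ML, Networks, and Graphics with total interest score 35.

35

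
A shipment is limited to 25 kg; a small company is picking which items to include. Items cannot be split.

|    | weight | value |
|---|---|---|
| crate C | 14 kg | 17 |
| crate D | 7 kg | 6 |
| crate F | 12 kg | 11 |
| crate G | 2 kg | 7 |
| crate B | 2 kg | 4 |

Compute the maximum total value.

Take crate C, crate D, crate G, and crate B: weight 14 + 7 + 2 + 2 = 25 ≤ 25, value 17 + 6 + 7 + 4 = 34.
No other feasible combination does better.

34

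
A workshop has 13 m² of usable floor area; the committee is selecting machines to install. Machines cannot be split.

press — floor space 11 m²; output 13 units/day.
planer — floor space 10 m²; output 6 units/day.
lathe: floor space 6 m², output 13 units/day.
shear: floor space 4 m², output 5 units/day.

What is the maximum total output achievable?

18

Treat it as a binary knapsack problem.
Take lathe and shear: floor space 6 + 4 = 10 ≤ 13, output 13 + 5 = 18.
No other feasible combination does better.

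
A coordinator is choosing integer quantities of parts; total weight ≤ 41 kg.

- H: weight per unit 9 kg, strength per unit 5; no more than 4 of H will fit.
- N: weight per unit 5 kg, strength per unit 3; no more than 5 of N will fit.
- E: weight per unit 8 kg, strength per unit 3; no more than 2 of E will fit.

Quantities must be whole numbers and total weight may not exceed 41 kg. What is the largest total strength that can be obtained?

Take 4×H and 1×N: weight 41 ≤ 41, strength 4·5 + 1·3 = 23.
No other integer combination yields more.

23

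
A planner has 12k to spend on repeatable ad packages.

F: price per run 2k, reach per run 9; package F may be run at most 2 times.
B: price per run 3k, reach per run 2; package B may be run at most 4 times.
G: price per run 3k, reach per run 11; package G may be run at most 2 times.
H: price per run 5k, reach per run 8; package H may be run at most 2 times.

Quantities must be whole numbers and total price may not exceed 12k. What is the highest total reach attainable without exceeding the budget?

40

Take 2×F and 2×G: price 10 ≤ 12, reach 2·9 + 2·11 = 40.
F has the best ratio (9/2) and is taken to its limit of 2; remaining capacity is filled optimally with the others.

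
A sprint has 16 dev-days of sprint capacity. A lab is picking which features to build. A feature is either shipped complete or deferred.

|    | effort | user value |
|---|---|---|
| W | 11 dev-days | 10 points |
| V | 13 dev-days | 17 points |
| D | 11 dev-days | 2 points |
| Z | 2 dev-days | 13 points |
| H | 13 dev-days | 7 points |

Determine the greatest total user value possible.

Take V and Z: effort 13 + 2 = 15 ≤ 16, user value 17 + 13 = 30.
No other feasible combination does better.

30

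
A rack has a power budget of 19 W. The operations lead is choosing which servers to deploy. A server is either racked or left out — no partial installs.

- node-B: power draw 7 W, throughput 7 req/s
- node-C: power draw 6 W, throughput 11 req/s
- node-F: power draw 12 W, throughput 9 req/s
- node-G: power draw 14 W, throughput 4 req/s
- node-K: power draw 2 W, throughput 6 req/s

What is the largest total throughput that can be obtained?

Treat it as a binary knapsack problem.
Allowing fractional choices, the relaxed optimum would be about 27.0, but servers are indivisible.
node-C + node-F: power draw 6 + 12 = 18 ≤ 19, throughput 11 + 9 = 20.
node-B + node-C + node-K: power draw 7 + 6 + 2 = 15 ≤ 19, throughput 7 + 11 + 6 = 24.
Best is node-B, node-C, and node-K with total throughput 24.

24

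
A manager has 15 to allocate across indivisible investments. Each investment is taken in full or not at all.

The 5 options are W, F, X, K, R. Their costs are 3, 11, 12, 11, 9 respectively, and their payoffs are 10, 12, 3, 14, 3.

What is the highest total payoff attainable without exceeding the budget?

24

Take W and K: cost 3 + 11 = 14 ≤ 15, payoff 10 + 14 = 24.
No other feasible combination does better.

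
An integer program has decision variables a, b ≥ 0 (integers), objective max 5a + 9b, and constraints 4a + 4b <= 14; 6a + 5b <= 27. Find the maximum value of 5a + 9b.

(a,b)=(0,3) is feasible, giving 27.
(a,b)=(1,2) is feasible, giving 23.
(a,b)=(0,2) is feasible, giving 18.
Maximum is 27 at (a,b)=(0,3).

27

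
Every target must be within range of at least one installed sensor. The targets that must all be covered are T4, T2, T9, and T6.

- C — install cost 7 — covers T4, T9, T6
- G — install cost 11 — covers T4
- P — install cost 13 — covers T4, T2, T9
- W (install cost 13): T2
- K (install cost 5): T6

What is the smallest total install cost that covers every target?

The greedy cost-per-new-target heuristic would pick C and P for 20, but a cheaper cover exists.
Choose P and K: together they cover T4, T2, T9, T6 — every target.
Total install cost: 13 + 5 = 18.
No cover costs less than 18.

18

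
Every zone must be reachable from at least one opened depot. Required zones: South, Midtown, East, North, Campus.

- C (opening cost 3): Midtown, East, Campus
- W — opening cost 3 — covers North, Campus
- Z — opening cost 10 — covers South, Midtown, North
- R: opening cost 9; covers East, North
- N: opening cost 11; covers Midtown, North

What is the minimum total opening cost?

Choose C and Z: together they cover South, Midtown, East, North, Campus — every zone.
Total opening cost: 3 + 10 = 13.

13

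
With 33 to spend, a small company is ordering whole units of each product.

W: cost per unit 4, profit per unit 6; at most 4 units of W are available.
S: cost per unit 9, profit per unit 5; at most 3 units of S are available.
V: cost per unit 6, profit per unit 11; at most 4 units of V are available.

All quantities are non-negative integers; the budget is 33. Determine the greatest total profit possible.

This is a bounded integer knapsack.
Take 2×W and 4×V: cost 32 ≤ 33, profit 2·6 + 4·11 = 56.
V has the best ratio (11/6) and is taken to its limit of 4; remaining capacity is filled optimally with the others.

56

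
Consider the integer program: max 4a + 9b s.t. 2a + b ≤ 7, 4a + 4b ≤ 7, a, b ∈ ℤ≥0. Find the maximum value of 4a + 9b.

9

(a,b)=(0,1): 2·0+1·1=1≤7, 4·0+4·1=4≤7, objective 9.
(a,b)=(1,0): 2·1+1·0=2≤7, 4·1+4·0=4≤7, objective 4.
Maximum is 9 at (a,b)=(0,1).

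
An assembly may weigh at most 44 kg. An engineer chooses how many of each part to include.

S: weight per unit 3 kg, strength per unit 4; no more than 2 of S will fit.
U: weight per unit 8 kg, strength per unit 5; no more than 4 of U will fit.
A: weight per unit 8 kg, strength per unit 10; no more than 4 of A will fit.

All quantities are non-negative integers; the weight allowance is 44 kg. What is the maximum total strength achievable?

This is a bounded integer knapsack.
S has the best ratio (4/3); taking only S gives at most 2×4 = 8 (stopped by the supply cap of 2).
Mixing does better — 1×S, 1×U, and 4×A: weight 43 ≤ 44, strength 1·4 + 1·5 + 4·10 = 49.

49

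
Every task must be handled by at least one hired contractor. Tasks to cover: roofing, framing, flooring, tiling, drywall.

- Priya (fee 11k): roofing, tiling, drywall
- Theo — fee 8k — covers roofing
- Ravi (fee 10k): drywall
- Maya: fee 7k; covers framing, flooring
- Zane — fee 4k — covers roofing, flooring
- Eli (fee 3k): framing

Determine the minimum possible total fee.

18

Choose Priya and Maya: together they cover roofing, framing, flooring, tiling, drywall — every task.
Total fee: 11 + 7 = 18.
No cover costs less than 18.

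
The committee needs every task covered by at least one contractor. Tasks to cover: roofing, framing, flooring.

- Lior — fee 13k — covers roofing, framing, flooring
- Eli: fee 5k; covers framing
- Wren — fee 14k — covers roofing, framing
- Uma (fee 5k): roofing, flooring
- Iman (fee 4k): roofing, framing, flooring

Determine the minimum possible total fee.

Iman alone covers roofing, framing, flooring — every task.
Total fee: 4.
No cover costs less than 4.

4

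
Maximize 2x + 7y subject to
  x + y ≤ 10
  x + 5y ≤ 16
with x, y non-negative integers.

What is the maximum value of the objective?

(x,y)=(6,2) is feasible, giving 26.
(x,y)=(9,1) is feasible, giving 25.
(x,y)=(5,2) is feasible, giving 24.
No feasible integer point exceeds 26.

26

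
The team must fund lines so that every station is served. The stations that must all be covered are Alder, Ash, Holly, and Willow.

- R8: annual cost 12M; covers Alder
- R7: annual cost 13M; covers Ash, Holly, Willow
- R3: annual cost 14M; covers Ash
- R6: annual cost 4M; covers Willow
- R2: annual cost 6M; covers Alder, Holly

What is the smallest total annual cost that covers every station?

The greedy cost-per-new-station heuristic would pick R2, R6, and R7 for 23, but a cheaper cover exists.
Choose R7 and R2: together they cover Alder, Ash, Holly, Willow — every station.
Total annual cost: 13 + 6 = 19.
No cover costs less than 19.

19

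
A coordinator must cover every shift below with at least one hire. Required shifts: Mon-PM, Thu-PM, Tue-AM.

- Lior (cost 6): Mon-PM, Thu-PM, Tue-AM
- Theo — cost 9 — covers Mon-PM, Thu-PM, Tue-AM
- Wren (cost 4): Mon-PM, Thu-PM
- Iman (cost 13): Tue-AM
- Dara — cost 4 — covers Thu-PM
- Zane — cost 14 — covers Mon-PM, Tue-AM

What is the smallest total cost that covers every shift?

Lior alone covers Mon-PM, Thu-PM, Tue-AM — every shift.
Total cost: 6.

6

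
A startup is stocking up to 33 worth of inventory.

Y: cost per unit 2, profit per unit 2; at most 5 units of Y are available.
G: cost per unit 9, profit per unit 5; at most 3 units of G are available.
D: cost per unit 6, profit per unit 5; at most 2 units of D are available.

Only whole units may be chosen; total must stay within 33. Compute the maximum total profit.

Y has the best ratio (2/2); taking only Y gives at most 5×2 = 10 (stopped by the supply cap of 5).
Mixing does better — 5×Y, 1×G, and 2×D: cost 31 ≤ 33, profit 5·2 + 1·5 + 2·5 = 25.

25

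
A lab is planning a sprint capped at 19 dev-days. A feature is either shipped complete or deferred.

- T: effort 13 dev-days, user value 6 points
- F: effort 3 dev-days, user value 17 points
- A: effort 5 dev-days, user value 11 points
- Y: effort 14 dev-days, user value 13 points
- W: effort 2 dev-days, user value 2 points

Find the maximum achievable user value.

32

Treat it as a binary knapsack problem.
Take F, Y, and W: effort 3 + 14 + 2 = 19 ≤ 19, user value 17 + 13 + 2 = 32.
No other feasible combination does better.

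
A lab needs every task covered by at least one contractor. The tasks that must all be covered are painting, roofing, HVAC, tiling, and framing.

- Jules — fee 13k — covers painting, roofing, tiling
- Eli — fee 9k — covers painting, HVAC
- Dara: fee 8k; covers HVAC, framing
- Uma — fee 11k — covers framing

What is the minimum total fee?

Choose Jules and Dara: together they cover painting, roofing, HVAC, tiling, framing — every task.
Total fee: 13 + 8 = 21.
No cover costs less than 21.

21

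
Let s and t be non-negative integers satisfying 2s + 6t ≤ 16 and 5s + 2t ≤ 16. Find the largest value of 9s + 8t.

34

Relaxing integrality, the LP optimum is 36.92 at (s,t) = (2.46, 1.85), which is not an integer point.
(s,t)=(2,2): 2·2+6·2=16≤16, 5·2+2·2=14≤16, objective 34.
(s,t)=(3,0): 2·3+6·0=6≤16, 5·3+2·0=15≤16, objective 27.
(s,t)=(2,1): 2·2+6·1=10≤16, 5·2+2·1=12≤16, objective 26.
No feasible integer point exceeds 34.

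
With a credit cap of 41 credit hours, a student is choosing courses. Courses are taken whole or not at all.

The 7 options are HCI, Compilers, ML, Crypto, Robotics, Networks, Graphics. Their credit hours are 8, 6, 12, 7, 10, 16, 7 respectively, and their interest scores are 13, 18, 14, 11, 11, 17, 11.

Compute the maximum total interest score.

67

Take HCI, Compilers, ML, Crypto, and Graphics: credit hours 8 + 6 + 12 + 7 + 7 = 40 ≤ 41, interest score 13 + 18 + 14 + 11 + 11 = 67.
No other feasible combination does better.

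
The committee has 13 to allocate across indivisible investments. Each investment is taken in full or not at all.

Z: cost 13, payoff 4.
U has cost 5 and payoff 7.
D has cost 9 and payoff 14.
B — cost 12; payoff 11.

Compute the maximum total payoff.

14

D: cost 9 ≤ 13, payoff 14.
B: cost 12 ≤ 13, payoff 11.
U: cost 5 ≤ 13, payoff 7.
Best is D with total payoff 14.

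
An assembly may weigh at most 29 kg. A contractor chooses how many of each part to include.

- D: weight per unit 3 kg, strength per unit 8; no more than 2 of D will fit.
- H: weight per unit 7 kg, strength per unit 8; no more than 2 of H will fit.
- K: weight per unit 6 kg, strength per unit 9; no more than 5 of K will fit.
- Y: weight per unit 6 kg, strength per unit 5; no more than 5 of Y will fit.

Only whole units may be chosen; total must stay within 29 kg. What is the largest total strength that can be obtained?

44

1×D and 4×K: weight 27 ≤ 29, strength 1·8 + 4·9 = 44.
1×D, 1×H, and 3×K: weight 28 ≤ 29, strength 1·8 + 1·8 + 3·9 = 43.
Best is 44.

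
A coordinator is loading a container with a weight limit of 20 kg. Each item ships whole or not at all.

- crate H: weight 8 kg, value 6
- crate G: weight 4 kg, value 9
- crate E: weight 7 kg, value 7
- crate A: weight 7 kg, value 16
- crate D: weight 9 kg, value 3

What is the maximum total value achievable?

Allowing fractional choices, the relaxed optimum would be about 33.5, but items are indivisible.
crate H + crate G + crate A: weight 8 + 4 + 7 = 19 ≤ 20, value 6 + 9 + 16 = 31.
crate G + crate E + crate A: weight 4 + 7 + 7 = 18 ≤ 20, value 9 + 7 + 16 = 32.
Best is crate G, crate E, and crate A with total value 32.

32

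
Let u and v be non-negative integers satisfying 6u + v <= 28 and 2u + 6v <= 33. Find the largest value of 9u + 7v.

The continuous relaxation peaks at (3.97, 4.18) with value 64.97; rounding to a feasible lattice point costs some objective.
(u,v)=(4,4): 6·4+1·4=28≤28, 2·4+6·4=32≤33, objective 64.
(u,v)=(4,3): 6·4+1·3=27≤28, 2·4+6·3=26≤33, objective 57.
(u,v)=(3,4): 6·3+1·4=22≤28, 2·3+6·4=30≤33, objective 55.
Maximum is 64 at (u,v)=(4,4).

64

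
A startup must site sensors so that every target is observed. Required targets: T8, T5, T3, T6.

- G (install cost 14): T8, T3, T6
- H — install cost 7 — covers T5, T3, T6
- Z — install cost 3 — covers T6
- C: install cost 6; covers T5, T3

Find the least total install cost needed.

20

This is an integer covering problem.
The greedy cost-per-new-target heuristic would pick H and G for 21, but a cheaper cover exists.
Choose G and C: together they cover T8, T5, T3, T6 — every target.
Total install cost: 14 + 6 = 20.
No cover costs less than 20.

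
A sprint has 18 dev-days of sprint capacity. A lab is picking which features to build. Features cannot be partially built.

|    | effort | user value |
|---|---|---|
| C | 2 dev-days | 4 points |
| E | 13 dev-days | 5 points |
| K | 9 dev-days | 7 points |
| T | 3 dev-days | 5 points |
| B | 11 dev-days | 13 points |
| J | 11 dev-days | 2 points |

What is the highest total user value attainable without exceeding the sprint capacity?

22

This is a 0-1 knapsack instance.
Take C, T, and B: effort 2 + 3 + 11 = 16 ≤ 18, user value 4 + 5 + 13 = 22.
No other feasible combination does better.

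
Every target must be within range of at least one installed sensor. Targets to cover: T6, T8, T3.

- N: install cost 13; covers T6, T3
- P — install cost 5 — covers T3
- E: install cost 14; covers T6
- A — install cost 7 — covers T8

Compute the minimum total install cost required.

20

Choose N and A: together they cover T6, T8, T3 — every target.
Total install cost: 13 + 7 = 20.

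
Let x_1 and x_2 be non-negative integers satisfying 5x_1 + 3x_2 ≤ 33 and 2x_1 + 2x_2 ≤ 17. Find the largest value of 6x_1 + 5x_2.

Relaxing integrality, the LP optimum is 46.25 at (x_1,x_2) = (3.75, 4.75), which is not an integer point.
(x_1,x_2)=(4,4) is feasible, giving 44.
(x_1,x_2)=(3,5) is feasible, giving 43.
(x_1,x_2)=(4,3) is feasible, giving 39.
The best lattice point is (4,4), giving 44.

44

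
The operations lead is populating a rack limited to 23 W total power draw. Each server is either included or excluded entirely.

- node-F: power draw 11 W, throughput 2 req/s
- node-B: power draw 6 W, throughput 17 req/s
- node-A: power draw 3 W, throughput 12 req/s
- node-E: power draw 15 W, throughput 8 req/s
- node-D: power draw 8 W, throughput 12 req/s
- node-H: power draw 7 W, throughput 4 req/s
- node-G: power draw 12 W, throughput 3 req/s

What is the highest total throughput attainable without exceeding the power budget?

41

Take node-B, node-A, and node-D: power draw 6 + 3 + 8 = 17 ≤ 23, throughput 17 + 12 + 12 = 41.
No other feasible combination does better.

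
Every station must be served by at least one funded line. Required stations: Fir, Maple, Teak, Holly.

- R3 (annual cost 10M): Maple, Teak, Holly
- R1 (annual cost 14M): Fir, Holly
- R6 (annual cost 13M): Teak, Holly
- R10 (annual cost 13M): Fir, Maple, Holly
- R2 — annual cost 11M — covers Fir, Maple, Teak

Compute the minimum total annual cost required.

Choose R3 and R2: together they cover Fir, Maple, Teak, Holly — every station.
Total annual cost: 10 + 11 = 21.
No cover costs less than 21.

21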